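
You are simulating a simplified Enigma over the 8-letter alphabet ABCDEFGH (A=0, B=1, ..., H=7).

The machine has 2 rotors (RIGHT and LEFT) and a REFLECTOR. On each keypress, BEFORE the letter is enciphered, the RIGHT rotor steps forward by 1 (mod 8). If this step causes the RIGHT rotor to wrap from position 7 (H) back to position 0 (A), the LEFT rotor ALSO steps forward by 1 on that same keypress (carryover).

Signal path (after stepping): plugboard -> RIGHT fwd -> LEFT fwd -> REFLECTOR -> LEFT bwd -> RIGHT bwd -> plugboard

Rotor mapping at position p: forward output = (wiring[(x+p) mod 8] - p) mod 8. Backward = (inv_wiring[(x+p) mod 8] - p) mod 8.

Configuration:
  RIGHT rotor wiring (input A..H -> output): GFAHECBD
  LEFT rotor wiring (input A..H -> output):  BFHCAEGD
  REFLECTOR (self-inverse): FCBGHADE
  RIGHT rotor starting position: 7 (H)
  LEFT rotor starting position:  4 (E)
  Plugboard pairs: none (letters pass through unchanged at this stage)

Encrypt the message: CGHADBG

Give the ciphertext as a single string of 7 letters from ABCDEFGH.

Char 1 ('C'): step: R->0, L->5 (L advanced); C->plug->C->R->A->L->H->refl->E->L'->D->R'->H->plug->H
Char 2 ('G'): step: R->1, L=5; G->plug->G->R->C->L->G->refl->D->L'->H->R'->B->plug->B
Char 3 ('H'): step: R->2, L=5; H->plug->H->R->D->L->E->refl->H->L'->A->R'->D->plug->D
Char 4 ('A'): step: R->3, L=5; A->plug->A->R->E->L->A->refl->F->L'->G->R'->D->plug->D
Char 5 ('D'): step: R->4, L=5; D->plug->D->R->H->L->D->refl->G->L'->C->R'->E->plug->E
Char 6 ('B'): step: R->5, L=5; B->plug->B->R->E->L->A->refl->F->L'->G->R'->C->plug->C
Char 7 ('G'): step: R->6, L=5; G->plug->G->R->G->L->F->refl->A->L'->E->R'->H->plug->H

Answer: HBDDECH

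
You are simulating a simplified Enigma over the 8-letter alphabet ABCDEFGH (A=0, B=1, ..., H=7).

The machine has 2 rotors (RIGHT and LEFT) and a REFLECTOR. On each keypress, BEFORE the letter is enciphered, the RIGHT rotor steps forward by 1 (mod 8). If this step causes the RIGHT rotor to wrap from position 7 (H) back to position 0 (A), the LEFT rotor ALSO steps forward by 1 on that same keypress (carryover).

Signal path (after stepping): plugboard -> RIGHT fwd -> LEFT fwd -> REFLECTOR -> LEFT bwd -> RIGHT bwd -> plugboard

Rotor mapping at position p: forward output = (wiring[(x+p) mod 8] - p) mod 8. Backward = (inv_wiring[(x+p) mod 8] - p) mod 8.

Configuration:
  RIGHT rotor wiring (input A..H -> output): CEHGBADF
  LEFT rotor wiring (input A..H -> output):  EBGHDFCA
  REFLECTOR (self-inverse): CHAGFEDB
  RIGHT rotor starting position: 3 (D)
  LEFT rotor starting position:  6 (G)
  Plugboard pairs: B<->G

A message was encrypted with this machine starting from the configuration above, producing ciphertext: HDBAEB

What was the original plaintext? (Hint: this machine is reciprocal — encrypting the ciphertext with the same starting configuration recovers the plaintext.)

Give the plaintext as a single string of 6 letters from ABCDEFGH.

Answer: BEHDHF

Derivation:
Char 1 ('H'): step: R->4, L=6; H->plug->H->R->C->L->G->refl->D->L'->D->R'->G->plug->B
Char 2 ('D'): step: R->5, L=6; D->plug->D->R->F->L->B->refl->H->L'->H->R'->E->plug->E
Char 3 ('B'): step: R->6, L=6; B->plug->G->R->D->L->D->refl->G->L'->C->R'->H->plug->H
Char 4 ('A'): step: R->7, L=6; A->plug->A->R->G->L->F->refl->E->L'->A->R'->D->plug->D
Char 5 ('E'): step: R->0, L->7 (L advanced); E->plug->E->R->B->L->F->refl->E->L'->F->R'->H->plug->H
Char 6 ('B'): step: R->1, L=7; B->plug->G->R->E->L->A->refl->C->L'->C->R'->F->plug->F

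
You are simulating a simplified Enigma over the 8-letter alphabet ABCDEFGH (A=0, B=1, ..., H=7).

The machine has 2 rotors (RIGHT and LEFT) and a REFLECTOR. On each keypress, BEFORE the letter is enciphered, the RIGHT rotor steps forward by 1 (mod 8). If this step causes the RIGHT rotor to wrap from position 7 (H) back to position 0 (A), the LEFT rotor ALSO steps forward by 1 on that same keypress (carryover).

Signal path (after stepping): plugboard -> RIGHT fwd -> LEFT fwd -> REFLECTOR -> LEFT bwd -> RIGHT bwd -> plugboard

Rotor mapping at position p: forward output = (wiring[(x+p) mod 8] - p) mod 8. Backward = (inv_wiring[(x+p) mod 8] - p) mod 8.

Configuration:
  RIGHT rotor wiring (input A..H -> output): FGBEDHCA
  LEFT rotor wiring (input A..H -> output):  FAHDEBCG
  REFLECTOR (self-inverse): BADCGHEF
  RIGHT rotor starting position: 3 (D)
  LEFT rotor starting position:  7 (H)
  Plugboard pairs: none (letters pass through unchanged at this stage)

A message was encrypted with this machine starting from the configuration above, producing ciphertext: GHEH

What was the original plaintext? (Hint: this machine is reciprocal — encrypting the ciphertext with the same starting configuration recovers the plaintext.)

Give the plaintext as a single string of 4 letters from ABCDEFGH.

Char 1 ('G'): step: R->4, L=7; G->plug->G->R->F->L->F->refl->H->L'->A->R'->H->plug->H
Char 2 ('H'): step: R->5, L=7; H->plug->H->R->G->L->C->refl->D->L'->H->R'->G->plug->G
Char 3 ('E'): step: R->6, L=7; E->plug->E->R->D->L->A->refl->B->L'->C->R'->B->plug->B
Char 4 ('H'): step: R->7, L=7; H->plug->H->R->D->L->A->refl->B->L'->C->R'->D->plug->D

Answer: HGBD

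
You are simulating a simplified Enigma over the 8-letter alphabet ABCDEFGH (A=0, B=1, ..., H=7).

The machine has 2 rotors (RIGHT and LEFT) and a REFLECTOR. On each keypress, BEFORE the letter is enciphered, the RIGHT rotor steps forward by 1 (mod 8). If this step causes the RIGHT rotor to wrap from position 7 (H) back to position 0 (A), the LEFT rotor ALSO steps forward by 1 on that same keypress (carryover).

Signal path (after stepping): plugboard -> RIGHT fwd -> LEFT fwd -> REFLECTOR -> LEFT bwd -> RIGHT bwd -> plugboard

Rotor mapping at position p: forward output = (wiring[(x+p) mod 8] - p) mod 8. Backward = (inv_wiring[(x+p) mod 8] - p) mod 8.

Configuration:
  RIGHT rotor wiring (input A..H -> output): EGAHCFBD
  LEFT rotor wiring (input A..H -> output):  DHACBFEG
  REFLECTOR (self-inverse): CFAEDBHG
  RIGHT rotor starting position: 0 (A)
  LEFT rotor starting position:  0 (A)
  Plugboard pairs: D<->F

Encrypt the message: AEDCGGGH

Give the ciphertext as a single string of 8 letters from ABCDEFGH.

Char 1 ('A'): step: R->1, L=0; A->plug->A->R->F->L->F->refl->B->L'->E->R'->E->plug->E
Char 2 ('E'): step: R->2, L=0; E->plug->E->R->H->L->G->refl->H->L'->B->R'->F->plug->D
Char 3 ('D'): step: R->3, L=0; D->plug->F->R->B->L->H->refl->G->L'->H->R'->B->plug->B
Char 4 ('C'): step: R->4, L=0; C->plug->C->R->F->L->F->refl->B->L'->E->R'->G->plug->G
Char 5 ('G'): step: R->5, L=0; G->plug->G->R->C->L->A->refl->C->L'->D->R'->F->plug->D
Char 6 ('G'): step: R->6, L=0; G->plug->G->R->E->L->B->refl->F->L'->F->R'->B->plug->B
Char 7 ('G'): step: R->7, L=0; G->plug->G->R->G->L->E->refl->D->L'->A->R'->E->plug->E
Char 8 ('H'): step: R->0, L->1 (L advanced); H->plug->H->R->D->L->A->refl->C->L'->H->R'->D->plug->F

Answer: EDBGDBEF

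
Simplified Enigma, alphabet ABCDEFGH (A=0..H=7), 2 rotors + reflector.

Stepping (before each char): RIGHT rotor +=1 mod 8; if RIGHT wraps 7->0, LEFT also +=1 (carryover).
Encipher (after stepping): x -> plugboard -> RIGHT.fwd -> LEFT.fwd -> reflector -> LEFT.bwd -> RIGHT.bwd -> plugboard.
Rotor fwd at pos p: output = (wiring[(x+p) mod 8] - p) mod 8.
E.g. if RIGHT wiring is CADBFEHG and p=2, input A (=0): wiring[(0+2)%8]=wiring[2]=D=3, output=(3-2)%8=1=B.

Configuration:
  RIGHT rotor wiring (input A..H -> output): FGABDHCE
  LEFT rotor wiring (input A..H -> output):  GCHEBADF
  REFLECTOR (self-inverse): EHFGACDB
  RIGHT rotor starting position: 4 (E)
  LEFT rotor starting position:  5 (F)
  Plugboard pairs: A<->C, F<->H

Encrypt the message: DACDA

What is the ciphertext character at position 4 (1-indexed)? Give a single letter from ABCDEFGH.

Char 1 ('D'): step: R->5, L=5; D->plug->D->R->A->L->D->refl->G->L'->B->R'->E->plug->E
Char 2 ('A'): step: R->6, L=5; A->plug->C->R->H->L->E->refl->A->L'->C->R'->E->plug->E
Char 3 ('C'): step: R->7, L=5; C->plug->A->R->F->L->C->refl->F->L'->E->R'->F->plug->H
Char 4 ('D'): step: R->0, L->6 (L advanced); D->plug->D->R->B->L->H->refl->B->L'->E->R'->H->plug->F

F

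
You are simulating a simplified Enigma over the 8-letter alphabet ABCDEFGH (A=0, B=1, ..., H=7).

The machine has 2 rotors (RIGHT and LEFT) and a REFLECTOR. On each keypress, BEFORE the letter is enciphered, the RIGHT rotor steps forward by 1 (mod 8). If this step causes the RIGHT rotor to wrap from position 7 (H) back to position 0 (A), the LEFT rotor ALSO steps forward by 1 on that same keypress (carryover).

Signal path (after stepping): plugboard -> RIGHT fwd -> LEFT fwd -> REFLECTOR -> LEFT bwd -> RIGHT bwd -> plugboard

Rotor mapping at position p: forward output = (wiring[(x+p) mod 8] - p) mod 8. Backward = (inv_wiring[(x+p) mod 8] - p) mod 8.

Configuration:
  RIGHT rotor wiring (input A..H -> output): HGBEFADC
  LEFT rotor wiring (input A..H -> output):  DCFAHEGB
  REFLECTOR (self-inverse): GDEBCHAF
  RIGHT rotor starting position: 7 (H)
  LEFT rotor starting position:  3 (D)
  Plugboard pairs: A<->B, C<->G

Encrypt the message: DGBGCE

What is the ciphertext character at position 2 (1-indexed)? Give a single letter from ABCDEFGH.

Char 1 ('D'): step: R->0, L->4 (L advanced); D->plug->D->R->E->L->H->refl->F->L'->D->R'->G->plug->C
Char 2 ('G'): step: R->1, L=4; G->plug->C->R->D->L->F->refl->H->L'->E->R'->D->plug->D

D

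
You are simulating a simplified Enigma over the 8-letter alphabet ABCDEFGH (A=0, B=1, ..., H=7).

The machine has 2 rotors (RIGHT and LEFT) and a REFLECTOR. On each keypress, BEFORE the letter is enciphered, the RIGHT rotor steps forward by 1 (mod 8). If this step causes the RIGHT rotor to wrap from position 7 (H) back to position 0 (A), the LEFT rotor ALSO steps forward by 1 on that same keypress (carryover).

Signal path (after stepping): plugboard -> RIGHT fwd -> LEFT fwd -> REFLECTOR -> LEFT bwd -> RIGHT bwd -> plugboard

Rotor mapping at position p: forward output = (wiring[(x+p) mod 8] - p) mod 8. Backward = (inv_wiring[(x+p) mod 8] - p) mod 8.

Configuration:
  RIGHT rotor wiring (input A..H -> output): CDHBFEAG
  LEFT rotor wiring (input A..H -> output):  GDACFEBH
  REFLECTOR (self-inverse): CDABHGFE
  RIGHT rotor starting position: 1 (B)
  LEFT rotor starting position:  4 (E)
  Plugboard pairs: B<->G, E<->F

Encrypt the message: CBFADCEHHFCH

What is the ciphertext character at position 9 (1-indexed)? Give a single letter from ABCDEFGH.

Char 1 ('C'): step: R->2, L=4; C->plug->C->R->D->L->D->refl->B->L'->A->R'->G->plug->B
Char 2 ('B'): step: R->3, L=4; B->plug->G->R->A->L->B->refl->D->L'->D->R'->E->plug->F
Char 3 ('F'): step: R->4, L=4; F->plug->E->R->G->L->E->refl->H->L'->F->R'->H->plug->H
Char 4 ('A'): step: R->5, L=4; A->plug->A->R->H->L->G->refl->F->L'->C->R'->F->plug->E
Char 5 ('D'): step: R->6, L=4; D->plug->D->R->F->L->H->refl->E->L'->G->R'->H->plug->H
Char 6 ('C'): step: R->7, L=4; C->plug->C->R->E->L->C->refl->A->L'->B->R'->H->plug->H
Char 7 ('E'): step: R->0, L->5 (L advanced); E->plug->F->R->E->L->G->refl->F->L'->G->R'->H->plug->H
Char 8 ('H'): step: R->1, L=5; H->plug->H->R->B->L->E->refl->H->L'->A->R'->C->plug->C
Char 9 ('H'): step: R->2, L=5; H->plug->H->R->B->L->E->refl->H->L'->A->R'->G->plug->B

B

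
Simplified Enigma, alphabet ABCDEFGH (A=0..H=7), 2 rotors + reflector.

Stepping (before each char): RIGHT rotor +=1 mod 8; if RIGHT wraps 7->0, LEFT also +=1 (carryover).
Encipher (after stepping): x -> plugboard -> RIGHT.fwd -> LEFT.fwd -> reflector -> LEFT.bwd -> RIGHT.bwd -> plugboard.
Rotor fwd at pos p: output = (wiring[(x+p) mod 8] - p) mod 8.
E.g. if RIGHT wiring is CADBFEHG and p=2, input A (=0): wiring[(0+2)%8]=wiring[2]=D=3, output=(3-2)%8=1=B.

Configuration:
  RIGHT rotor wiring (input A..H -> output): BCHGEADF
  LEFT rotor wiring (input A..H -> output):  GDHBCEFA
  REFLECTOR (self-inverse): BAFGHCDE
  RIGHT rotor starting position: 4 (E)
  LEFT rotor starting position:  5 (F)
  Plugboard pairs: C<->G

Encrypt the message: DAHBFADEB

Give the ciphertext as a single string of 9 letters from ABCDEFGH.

Answer: FBBECCFGG

Derivation:
Char 1 ('D'): step: R->5, L=5; D->plug->D->R->E->L->G->refl->D->L'->C->R'->F->plug->F
Char 2 ('A'): step: R->6, L=5; A->plug->A->R->F->L->C->refl->F->L'->H->R'->B->plug->B
Char 3 ('H'): step: R->7, L=5; H->plug->H->R->E->L->G->refl->D->L'->C->R'->B->plug->B
Char 4 ('B'): step: R->0, L->6 (L advanced); B->plug->B->R->C->L->A->refl->B->L'->E->R'->E->plug->E
Char 5 ('F'): step: R->1, L=6; F->plug->F->R->C->L->A->refl->B->L'->E->R'->G->plug->C
Char 6 ('A'): step: R->2, L=6; A->plug->A->R->F->L->D->refl->G->L'->H->R'->G->plug->C
Char 7 ('D'): step: R->3, L=6; D->plug->D->R->A->L->H->refl->E->L'->G->R'->F->plug->F
Char 8 ('E'): step: R->4, L=6; E->plug->E->R->F->L->D->refl->G->L'->H->R'->C->plug->G
Char 9 ('B'): step: R->5, L=6; B->plug->B->R->G->L->E->refl->H->L'->A->R'->C->plug->G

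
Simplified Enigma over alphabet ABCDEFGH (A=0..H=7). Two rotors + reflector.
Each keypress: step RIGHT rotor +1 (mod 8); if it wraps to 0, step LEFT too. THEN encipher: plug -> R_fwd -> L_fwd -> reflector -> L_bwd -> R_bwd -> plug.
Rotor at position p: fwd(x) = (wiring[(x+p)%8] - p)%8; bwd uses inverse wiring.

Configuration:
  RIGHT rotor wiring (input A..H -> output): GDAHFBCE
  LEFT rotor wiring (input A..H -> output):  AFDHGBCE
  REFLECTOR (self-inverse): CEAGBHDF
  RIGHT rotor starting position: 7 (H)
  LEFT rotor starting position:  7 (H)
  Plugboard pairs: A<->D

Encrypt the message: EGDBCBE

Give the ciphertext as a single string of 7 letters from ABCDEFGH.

Char 1 ('E'): step: R->0, L->0 (L advanced); E->plug->E->R->F->L->B->refl->E->L'->H->R'->D->plug->A
Char 2 ('G'): step: R->1, L=0; G->plug->G->R->D->L->H->refl->F->L'->B->R'->F->plug->F
Char 3 ('D'): step: R->2, L=0; D->plug->A->R->G->L->C->refl->A->L'->A->R'->E->plug->E
Char 4 ('B'): step: R->3, L=0; B->plug->B->R->C->L->D->refl->G->L'->E->R'->A->plug->D
Char 5 ('C'): step: R->4, L=0; C->plug->C->R->G->L->C->refl->A->L'->A->R'->D->plug->A
Char 6 ('B'): step: R->5, L=0; B->plug->B->R->F->L->B->refl->E->L'->H->R'->C->plug->C
Char 7 ('E'): step: R->6, L=0; E->plug->E->R->C->L->D->refl->G->L'->E->R'->A->plug->D

Answer: AFEDACD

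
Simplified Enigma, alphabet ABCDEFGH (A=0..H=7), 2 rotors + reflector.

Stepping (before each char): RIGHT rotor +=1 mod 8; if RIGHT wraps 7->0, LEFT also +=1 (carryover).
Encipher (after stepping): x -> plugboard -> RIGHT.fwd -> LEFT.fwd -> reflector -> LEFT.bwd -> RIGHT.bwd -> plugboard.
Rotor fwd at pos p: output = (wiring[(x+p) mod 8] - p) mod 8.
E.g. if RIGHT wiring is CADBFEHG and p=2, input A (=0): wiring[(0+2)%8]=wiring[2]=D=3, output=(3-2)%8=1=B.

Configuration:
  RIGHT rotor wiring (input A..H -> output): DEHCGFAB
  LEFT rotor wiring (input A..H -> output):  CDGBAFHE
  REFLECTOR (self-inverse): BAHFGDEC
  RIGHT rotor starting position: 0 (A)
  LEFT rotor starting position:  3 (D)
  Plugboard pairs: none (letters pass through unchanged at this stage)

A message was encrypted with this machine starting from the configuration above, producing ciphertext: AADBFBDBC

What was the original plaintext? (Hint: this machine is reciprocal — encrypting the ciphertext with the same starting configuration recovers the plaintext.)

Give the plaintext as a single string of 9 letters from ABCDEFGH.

Answer: GHCEGGEGA

Derivation:
Char 1 ('A'): step: R->1, L=3; A->plug->A->R->D->L->E->refl->G->L'->A->R'->G->plug->G
Char 2 ('A'): step: R->2, L=3; A->plug->A->R->F->L->H->refl->C->L'->C->R'->H->plug->H
Char 3 ('D'): step: R->3, L=3; D->plug->D->R->F->L->H->refl->C->L'->C->R'->C->plug->C
Char 4 ('B'): step: R->4, L=3; B->plug->B->R->B->L->F->refl->D->L'->H->R'->E->plug->E
Char 5 ('F'): step: R->5, L=3; F->plug->F->R->C->L->C->refl->H->L'->F->R'->G->plug->G
Char 6 ('B'): step: R->6, L=3; B->plug->B->R->D->L->E->refl->G->L'->A->R'->G->plug->G
Char 7 ('D'): step: R->7, L=3; D->plug->D->R->A->L->G->refl->E->L'->D->R'->E->plug->E
Char 8 ('B'): step: R->0, L->4 (L advanced); B->plug->B->R->E->L->G->refl->E->L'->A->R'->G->plug->G
Char 9 ('C'): step: R->1, L=4; C->plug->C->R->B->L->B->refl->A->L'->D->R'->A->plug->A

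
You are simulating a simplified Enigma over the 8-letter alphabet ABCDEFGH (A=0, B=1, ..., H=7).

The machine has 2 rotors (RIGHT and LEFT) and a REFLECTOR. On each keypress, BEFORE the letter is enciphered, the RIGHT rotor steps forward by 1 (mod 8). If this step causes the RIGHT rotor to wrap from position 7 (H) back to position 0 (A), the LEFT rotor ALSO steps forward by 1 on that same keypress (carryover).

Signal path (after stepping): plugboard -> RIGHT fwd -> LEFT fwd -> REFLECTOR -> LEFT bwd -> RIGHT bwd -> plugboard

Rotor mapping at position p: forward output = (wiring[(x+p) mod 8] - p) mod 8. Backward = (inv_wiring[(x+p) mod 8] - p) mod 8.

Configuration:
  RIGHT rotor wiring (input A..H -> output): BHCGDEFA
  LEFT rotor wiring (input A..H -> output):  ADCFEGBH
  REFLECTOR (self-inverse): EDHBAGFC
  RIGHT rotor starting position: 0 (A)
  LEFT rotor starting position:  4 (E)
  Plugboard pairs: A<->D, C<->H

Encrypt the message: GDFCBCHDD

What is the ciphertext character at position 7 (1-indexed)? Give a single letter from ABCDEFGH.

Char 1 ('G'): step: R->1, L=4; G->plug->G->R->H->L->B->refl->D->L'->D->R'->E->plug->E
Char 2 ('D'): step: R->2, L=4; D->plug->A->R->A->L->A->refl->E->L'->E->R'->B->plug->B
Char 3 ('F'): step: R->3, L=4; F->plug->F->R->G->L->G->refl->F->L'->C->R'->D->plug->A
Char 4 ('C'): step: R->4, L=4; C->plug->H->R->C->L->F->refl->G->L'->G->R'->G->plug->G
Char 5 ('B'): step: R->5, L=4; B->plug->B->R->A->L->A->refl->E->L'->E->R'->D->plug->A
Char 6 ('C'): step: R->6, L=4; C->plug->H->R->G->L->G->refl->F->L'->C->R'->B->plug->B
Char 7 ('H'): step: R->7, L=4; H->plug->C->R->A->L->A->refl->E->L'->E->R'->F->plug->F

F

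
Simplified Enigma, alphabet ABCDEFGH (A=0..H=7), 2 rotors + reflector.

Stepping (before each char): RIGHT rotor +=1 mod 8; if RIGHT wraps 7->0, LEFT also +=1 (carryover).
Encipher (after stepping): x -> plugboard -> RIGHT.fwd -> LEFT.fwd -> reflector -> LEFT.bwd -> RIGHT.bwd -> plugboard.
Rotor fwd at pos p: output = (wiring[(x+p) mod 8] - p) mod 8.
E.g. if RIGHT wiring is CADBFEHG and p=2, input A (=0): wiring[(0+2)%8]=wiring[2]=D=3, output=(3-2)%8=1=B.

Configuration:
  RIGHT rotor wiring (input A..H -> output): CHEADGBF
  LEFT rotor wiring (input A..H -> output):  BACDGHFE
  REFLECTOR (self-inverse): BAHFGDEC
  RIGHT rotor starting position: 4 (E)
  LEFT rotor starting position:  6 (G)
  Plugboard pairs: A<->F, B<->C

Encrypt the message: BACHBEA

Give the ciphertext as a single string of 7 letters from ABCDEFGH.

Answer: GGBGGDG

Derivation:
Char 1 ('B'): step: R->5, L=6; B->plug->C->R->A->L->H->refl->C->L'->D->R'->G->plug->G
Char 2 ('A'): step: R->6, L=6; A->plug->F->R->C->L->D->refl->F->L'->F->R'->G->plug->G
Char 3 ('C'): step: R->7, L=6; C->plug->B->R->D->L->C->refl->H->L'->A->R'->C->plug->B
Char 4 ('H'): step: R->0, L->7 (L advanced); H->plug->H->R->F->L->H->refl->C->L'->B->R'->G->plug->G
Char 5 ('B'): step: R->1, L=7; B->plug->C->R->H->L->G->refl->E->L'->E->R'->G->plug->G
Char 6 ('E'): step: R->2, L=7; E->plug->E->R->H->L->G->refl->E->L'->E->R'->D->plug->D
Char 7 ('A'): step: R->3, L=7; A->plug->F->R->H->L->G->refl->E->L'->E->R'->G->plug->G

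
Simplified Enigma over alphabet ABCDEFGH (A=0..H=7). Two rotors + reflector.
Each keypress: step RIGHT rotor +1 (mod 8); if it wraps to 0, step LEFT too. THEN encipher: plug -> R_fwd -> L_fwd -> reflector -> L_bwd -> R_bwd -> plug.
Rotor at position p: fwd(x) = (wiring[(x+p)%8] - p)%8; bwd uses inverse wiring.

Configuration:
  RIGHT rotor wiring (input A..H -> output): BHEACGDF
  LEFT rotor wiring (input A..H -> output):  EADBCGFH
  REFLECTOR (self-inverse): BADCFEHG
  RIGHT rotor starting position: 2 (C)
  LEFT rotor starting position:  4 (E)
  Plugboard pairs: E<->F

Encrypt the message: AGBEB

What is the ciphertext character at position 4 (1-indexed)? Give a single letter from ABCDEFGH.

Char 1 ('A'): step: R->3, L=4; A->plug->A->R->F->L->E->refl->F->L'->H->R'->B->plug->B
Char 2 ('G'): step: R->4, L=4; G->plug->G->R->A->L->G->refl->H->L'->G->R'->A->plug->A
Char 3 ('B'): step: R->5, L=4; B->plug->B->R->G->L->H->refl->G->L'->A->R'->C->plug->C
Char 4 ('E'): step: R->6, L=4; E->plug->F->R->C->L->B->refl->A->L'->E->R'->G->plug->G

G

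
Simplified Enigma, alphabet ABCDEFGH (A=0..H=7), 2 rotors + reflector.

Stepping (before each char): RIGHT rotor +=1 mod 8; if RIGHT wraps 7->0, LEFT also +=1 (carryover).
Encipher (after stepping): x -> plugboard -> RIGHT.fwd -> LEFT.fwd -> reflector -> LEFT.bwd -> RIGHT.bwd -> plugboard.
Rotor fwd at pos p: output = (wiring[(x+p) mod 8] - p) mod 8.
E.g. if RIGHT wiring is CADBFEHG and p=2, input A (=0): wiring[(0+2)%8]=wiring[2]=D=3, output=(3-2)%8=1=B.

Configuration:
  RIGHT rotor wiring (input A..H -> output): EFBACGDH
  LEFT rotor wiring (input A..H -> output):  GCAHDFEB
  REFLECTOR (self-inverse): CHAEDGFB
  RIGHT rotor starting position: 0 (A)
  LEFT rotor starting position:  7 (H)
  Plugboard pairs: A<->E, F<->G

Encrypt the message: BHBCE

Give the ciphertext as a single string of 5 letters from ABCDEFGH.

Char 1 ('B'): step: R->1, L=7; B->plug->B->R->A->L->C->refl->A->L'->E->R'->A->plug->E
Char 2 ('H'): step: R->2, L=7; H->plug->H->R->D->L->B->refl->H->L'->B->R'->E->plug->A
Char 3 ('B'): step: R->3, L=7; B->plug->B->R->H->L->F->refl->G->L'->G->R'->H->plug->H
Char 4 ('C'): step: R->4, L=7; C->plug->C->R->H->L->F->refl->G->L'->G->R'->A->plug->E
Char 5 ('E'): step: R->5, L=7; E->plug->A->R->B->L->H->refl->B->L'->D->R'->G->plug->F

Answer: EAHEF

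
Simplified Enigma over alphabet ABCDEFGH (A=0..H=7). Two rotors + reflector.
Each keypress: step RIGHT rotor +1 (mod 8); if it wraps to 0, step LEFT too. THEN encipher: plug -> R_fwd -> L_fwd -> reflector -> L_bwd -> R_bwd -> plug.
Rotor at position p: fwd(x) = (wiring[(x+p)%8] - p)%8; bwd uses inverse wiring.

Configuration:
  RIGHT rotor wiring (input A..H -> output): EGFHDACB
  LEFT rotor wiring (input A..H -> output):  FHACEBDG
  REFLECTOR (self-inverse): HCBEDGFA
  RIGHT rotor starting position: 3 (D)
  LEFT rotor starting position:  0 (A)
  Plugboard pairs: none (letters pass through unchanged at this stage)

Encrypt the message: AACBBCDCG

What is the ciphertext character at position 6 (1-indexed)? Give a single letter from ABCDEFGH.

Char 1 ('A'): step: R->4, L=0; A->plug->A->R->H->L->G->refl->F->L'->A->R'->E->plug->E
Char 2 ('A'): step: R->5, L=0; A->plug->A->R->D->L->C->refl->B->L'->F->R'->B->plug->B
Char 3 ('C'): step: R->6, L=0; C->plug->C->R->G->L->D->refl->E->L'->E->R'->A->plug->A
Char 4 ('B'): step: R->7, L=0; B->plug->B->R->F->L->B->refl->C->L'->D->R'->H->plug->H
Char 5 ('B'): step: R->0, L->1 (L advanced); B->plug->B->R->G->L->F->refl->G->L'->A->R'->F->plug->F
Char 6 ('C'): step: R->1, L=1; C->plug->C->R->G->L->F->refl->G->L'->A->R'->G->plug->G

G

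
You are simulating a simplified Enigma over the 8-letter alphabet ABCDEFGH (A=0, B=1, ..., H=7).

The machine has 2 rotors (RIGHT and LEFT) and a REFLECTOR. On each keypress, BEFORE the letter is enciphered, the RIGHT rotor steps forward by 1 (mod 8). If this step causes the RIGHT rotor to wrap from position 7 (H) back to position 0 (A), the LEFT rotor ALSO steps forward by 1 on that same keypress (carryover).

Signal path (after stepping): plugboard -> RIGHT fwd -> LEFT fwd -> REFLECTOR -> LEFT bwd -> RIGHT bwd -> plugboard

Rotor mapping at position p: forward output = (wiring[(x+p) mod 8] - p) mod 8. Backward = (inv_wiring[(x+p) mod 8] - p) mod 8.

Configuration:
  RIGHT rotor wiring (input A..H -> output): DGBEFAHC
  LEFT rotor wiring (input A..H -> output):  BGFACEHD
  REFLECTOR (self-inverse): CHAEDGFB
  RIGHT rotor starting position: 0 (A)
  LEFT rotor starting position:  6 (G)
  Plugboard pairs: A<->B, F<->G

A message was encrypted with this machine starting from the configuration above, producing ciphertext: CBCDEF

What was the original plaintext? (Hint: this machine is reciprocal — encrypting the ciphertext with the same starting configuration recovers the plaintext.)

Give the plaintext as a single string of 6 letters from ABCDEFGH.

Answer: BFFGFB

Derivation:
Char 1 ('C'): step: R->1, L=6; C->plug->C->R->D->L->A->refl->C->L'->F->R'->A->plug->B
Char 2 ('B'): step: R->2, L=6; B->plug->A->R->H->L->G->refl->F->L'->B->R'->G->plug->F
Char 3 ('C'): step: R->3, L=6; C->plug->C->R->F->L->C->refl->A->L'->D->R'->G->plug->F
Char 4 ('D'): step: R->4, L=6; D->plug->D->R->G->L->E->refl->D->L'->C->R'->F->plug->G
Char 5 ('E'): step: R->5, L=6; E->plug->E->R->B->L->F->refl->G->L'->H->R'->G->plug->F
Char 6 ('F'): step: R->6, L=6; F->plug->G->R->H->L->G->refl->F->L'->B->R'->A->plug->B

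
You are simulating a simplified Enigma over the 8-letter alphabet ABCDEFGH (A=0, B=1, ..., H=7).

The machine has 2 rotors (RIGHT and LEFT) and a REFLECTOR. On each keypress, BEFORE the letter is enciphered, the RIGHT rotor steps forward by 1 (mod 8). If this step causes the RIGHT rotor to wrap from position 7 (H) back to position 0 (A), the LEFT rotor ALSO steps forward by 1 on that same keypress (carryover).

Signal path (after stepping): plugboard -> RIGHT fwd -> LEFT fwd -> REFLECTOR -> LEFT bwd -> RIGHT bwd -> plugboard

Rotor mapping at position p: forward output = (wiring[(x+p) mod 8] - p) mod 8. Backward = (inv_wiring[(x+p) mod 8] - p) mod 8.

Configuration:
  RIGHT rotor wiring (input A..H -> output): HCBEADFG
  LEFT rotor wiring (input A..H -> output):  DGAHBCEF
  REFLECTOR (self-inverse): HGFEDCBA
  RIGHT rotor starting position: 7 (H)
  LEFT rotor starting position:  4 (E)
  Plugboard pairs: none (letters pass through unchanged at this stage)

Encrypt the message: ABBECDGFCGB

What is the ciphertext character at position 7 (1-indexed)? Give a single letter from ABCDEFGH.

Char 1 ('A'): step: R->0, L->5 (L advanced); A->plug->A->R->H->L->E->refl->D->L'->F->R'->G->plug->G
Char 2 ('B'): step: R->1, L=5; B->plug->B->R->A->L->F->refl->C->L'->G->R'->H->plug->H
Char 3 ('B'): step: R->2, L=5; B->plug->B->R->C->L->A->refl->H->L'->B->R'->D->plug->D
Char 4 ('E'): step: R->3, L=5; E->plug->E->R->D->L->G->refl->B->L'->E->R'->F->plug->F
Char 5 ('C'): step: R->4, L=5; C->plug->C->R->B->L->H->refl->A->L'->C->R'->D->plug->D
Char 6 ('D'): step: R->5, L=5; D->plug->D->R->C->L->A->refl->H->L'->B->R'->C->plug->C
Char 7 ('G'): step: R->6, L=5; G->plug->G->R->C->L->A->refl->H->L'->B->R'->C->plug->C

C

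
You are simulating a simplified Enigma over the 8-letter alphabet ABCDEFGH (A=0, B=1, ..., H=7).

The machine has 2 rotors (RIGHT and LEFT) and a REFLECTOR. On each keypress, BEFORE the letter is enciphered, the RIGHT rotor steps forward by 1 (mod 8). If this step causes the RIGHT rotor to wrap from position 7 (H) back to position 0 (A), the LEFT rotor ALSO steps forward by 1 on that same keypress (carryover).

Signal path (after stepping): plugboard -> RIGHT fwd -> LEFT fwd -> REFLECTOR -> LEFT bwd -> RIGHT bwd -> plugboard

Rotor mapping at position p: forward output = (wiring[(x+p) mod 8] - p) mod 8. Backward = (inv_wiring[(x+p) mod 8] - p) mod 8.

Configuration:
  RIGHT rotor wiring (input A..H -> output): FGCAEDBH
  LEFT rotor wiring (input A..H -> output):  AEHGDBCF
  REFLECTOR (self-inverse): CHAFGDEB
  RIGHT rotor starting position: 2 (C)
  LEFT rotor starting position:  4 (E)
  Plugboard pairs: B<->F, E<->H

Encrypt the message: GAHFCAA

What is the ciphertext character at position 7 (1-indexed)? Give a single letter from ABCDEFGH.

Char 1 ('G'): step: R->3, L=4; G->plug->G->R->D->L->B->refl->H->L'->A->R'->C->plug->C
Char 2 ('A'): step: R->4, L=4; A->plug->A->R->A->L->H->refl->B->L'->D->R'->D->plug->D
Char 3 ('H'): step: R->5, L=4; H->plug->E->R->B->L->F->refl->D->L'->G->R'->A->plug->A
Char 4 ('F'): step: R->6, L=4; F->plug->B->R->B->L->F->refl->D->L'->G->R'->G->plug->G
Char 5 ('C'): step: R->7, L=4; C->plug->C->R->H->L->C->refl->A->L'->F->R'->F->plug->B
Char 6 ('A'): step: R->0, L->5 (L advanced); A->plug->A->R->F->L->C->refl->A->L'->C->R'->C->plug->C
Char 7 ('A'): step: R->1, L=5; A->plug->A->R->F->L->C->refl->A->L'->C->R'->E->plug->H

H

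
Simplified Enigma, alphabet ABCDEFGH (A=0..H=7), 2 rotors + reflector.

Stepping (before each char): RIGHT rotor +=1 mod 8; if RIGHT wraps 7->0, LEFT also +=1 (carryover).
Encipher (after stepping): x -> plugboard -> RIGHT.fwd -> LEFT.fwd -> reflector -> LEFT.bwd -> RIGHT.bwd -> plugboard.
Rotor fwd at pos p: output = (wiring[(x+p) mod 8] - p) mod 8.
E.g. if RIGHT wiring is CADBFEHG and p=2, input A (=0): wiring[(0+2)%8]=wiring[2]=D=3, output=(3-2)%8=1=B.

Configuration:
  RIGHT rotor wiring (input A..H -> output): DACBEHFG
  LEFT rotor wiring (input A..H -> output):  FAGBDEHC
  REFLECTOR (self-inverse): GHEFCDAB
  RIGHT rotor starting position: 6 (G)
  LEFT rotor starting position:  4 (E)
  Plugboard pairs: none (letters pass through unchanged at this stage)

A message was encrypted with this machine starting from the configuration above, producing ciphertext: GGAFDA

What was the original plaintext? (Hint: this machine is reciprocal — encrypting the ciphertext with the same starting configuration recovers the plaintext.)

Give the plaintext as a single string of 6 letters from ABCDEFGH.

Char 1 ('G'): step: R->7, L=4; G->plug->G->R->A->L->H->refl->B->L'->E->R'->B->plug->B
Char 2 ('G'): step: R->0, L->5 (L advanced); G->plug->G->R->F->L->B->refl->H->L'->A->R'->B->plug->B
Char 3 ('A'): step: R->1, L=5; A->plug->A->R->H->L->G->refl->A->L'->D->R'->D->plug->D
Char 4 ('F'): step: R->2, L=5; F->plug->F->R->E->L->D->refl->F->L'->C->R'->C->plug->C
Char 5 ('D'): step: R->3, L=5; D->plug->D->R->C->L->F->refl->D->L'->E->R'->C->plug->C
Char 6 ('A'): step: R->4, L=5; A->plug->A->R->A->L->H->refl->B->L'->F->R'->H->plug->H

Answer: BBDCCH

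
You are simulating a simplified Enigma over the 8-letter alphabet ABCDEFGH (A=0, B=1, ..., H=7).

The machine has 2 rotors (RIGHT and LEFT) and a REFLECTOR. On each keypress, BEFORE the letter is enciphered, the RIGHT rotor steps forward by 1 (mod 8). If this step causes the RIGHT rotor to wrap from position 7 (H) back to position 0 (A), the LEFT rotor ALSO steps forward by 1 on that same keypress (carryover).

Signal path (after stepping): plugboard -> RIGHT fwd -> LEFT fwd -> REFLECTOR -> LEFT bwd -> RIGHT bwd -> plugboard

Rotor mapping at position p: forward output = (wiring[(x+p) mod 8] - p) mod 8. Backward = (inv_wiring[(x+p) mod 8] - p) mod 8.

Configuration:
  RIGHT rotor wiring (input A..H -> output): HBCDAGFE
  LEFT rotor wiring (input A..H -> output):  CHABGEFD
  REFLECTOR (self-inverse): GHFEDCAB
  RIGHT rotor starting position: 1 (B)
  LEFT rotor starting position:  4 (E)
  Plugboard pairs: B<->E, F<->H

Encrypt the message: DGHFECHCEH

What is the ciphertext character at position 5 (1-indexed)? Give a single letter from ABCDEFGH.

Char 1 ('D'): step: R->2, L=4; D->plug->D->R->E->L->G->refl->A->L'->B->R'->B->plug->E
Char 2 ('G'): step: R->3, L=4; G->plug->G->R->G->L->E->refl->D->L'->F->R'->B->plug->E
Char 3 ('H'): step: R->4, L=4; H->plug->F->R->F->L->D->refl->E->L'->G->R'->G->plug->G
Char 4 ('F'): step: R->5, L=4; F->plug->H->R->D->L->H->refl->B->L'->C->R'->D->plug->D
Char 5 ('E'): step: R->6, L=4; E->plug->B->R->G->L->E->refl->D->L'->F->R'->F->plug->H

H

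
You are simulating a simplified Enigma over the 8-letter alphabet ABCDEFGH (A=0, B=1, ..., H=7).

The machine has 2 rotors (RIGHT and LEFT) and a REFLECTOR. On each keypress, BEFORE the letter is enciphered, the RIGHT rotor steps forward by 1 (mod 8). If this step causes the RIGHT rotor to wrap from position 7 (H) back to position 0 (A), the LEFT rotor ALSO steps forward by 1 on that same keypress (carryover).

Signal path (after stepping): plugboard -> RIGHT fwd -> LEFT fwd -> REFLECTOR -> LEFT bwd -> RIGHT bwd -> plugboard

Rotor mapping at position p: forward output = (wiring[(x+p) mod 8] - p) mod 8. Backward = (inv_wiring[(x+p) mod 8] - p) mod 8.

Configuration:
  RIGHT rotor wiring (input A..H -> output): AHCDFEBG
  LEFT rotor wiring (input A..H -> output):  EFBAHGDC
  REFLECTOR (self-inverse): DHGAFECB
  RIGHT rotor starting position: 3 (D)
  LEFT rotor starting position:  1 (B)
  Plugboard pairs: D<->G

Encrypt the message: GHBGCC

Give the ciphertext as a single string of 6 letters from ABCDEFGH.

Answer: DBEDGE

Derivation:
Char 1 ('G'): step: R->4, L=1; G->plug->D->R->C->L->H->refl->B->L'->G->R'->G->plug->D
Char 2 ('H'): step: R->5, L=1; H->plug->H->R->A->L->E->refl->F->L'->E->R'->B->plug->B
Char 3 ('B'): step: R->6, L=1; B->plug->B->R->A->L->E->refl->F->L'->E->R'->E->plug->E
Char 4 ('G'): step: R->7, L=1; G->plug->D->R->D->L->G->refl->C->L'->F->R'->G->plug->D
Char 5 ('C'): step: R->0, L->2 (L advanced); C->plug->C->R->C->L->F->refl->E->L'->D->R'->D->plug->G
Char 6 ('C'): step: R->1, L=2; C->plug->C->R->C->L->F->refl->E->L'->D->R'->E->plug->E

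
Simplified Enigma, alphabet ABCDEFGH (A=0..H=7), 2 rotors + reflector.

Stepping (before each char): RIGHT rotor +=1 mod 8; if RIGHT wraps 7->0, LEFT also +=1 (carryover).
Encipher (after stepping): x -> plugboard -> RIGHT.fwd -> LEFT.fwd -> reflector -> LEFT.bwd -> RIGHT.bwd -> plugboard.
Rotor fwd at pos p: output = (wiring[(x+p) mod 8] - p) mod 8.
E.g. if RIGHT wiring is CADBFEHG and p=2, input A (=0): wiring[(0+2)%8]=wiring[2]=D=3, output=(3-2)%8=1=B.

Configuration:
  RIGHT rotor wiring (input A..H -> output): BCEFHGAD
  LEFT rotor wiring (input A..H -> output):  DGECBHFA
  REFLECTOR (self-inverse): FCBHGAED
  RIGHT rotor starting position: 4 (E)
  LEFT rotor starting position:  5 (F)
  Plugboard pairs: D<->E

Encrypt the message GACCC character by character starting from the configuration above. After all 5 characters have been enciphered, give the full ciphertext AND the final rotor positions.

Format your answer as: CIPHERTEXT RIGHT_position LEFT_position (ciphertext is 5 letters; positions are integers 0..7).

Answer: EBGED 1 6

Derivation:
Char 1 ('G'): step: R->5, L=5; G->plug->G->R->A->L->C->refl->B->L'->E->R'->D->plug->E
Char 2 ('A'): step: R->6, L=5; A->plug->A->R->C->L->D->refl->H->L'->F->R'->B->plug->B
Char 3 ('C'): step: R->7, L=5; C->plug->C->R->D->L->G->refl->E->L'->H->R'->G->plug->G
Char 4 ('C'): step: R->0, L->6 (L advanced); C->plug->C->R->E->L->G->refl->E->L'->F->R'->D->plug->E
Char 5 ('C'): step: R->1, L=6; C->plug->C->R->E->L->G->refl->E->L'->F->R'->E->plug->D
Final: ciphertext=EBGED, RIGHT=1, LEFT=6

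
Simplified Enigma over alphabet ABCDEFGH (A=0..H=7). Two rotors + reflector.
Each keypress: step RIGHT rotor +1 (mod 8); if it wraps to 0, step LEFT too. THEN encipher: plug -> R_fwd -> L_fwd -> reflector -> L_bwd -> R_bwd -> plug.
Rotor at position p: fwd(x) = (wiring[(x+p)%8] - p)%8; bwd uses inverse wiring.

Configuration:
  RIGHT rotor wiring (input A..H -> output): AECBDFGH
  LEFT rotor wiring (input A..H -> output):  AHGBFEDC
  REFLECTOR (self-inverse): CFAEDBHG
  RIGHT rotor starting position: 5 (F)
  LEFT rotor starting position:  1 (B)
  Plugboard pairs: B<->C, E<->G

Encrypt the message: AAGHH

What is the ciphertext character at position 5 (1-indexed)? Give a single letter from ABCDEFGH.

Char 1 ('A'): step: R->6, L=1; A->plug->A->R->A->L->G->refl->H->L'->H->R'->H->plug->H
Char 2 ('A'): step: R->7, L=1; A->plug->A->R->A->L->G->refl->H->L'->H->R'->H->plug->H
Char 3 ('G'): step: R->0, L->2 (L advanced); G->plug->E->R->D->L->C->refl->A->L'->F->R'->F->plug->F
Char 4 ('H'): step: R->1, L=2; H->plug->H->R->H->L->F->refl->B->L'->E->R'->E->plug->G
Char 5 ('H'): step: R->2, L=2; H->plug->H->R->C->L->D->refl->E->L'->A->R'->A->plug->A

A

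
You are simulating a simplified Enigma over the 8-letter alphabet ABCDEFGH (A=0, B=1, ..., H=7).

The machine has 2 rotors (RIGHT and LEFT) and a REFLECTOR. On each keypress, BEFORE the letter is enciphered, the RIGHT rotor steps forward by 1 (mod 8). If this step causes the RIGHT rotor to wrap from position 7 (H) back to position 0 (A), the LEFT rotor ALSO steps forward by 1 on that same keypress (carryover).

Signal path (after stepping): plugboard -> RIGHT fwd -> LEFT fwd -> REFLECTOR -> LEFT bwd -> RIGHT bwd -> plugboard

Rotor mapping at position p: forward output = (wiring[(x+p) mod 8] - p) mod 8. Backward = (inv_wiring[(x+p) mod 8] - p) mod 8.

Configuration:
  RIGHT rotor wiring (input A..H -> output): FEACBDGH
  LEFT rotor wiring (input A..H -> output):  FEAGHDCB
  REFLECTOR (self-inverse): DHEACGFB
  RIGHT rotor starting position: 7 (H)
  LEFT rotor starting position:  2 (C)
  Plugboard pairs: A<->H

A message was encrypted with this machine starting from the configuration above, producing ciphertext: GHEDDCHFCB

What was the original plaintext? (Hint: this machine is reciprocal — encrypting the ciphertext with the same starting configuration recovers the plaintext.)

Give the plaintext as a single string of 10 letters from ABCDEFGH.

Answer: FGCBADEHHG

Derivation:
Char 1 ('G'): step: R->0, L->3 (L advanced); G->plug->G->R->G->L->B->refl->H->L'->D->R'->F->plug->F
Char 2 ('H'): step: R->1, L=3; H->plug->A->R->D->L->H->refl->B->L'->G->R'->G->plug->G
Char 3 ('E'): step: R->2, L=3; E->plug->E->R->E->L->G->refl->F->L'->H->R'->C->plug->C
Char 4 ('D'): step: R->3, L=3; D->plug->D->R->D->L->H->refl->B->L'->G->R'->B->plug->B
Char 5 ('D'): step: R->4, L=3; D->plug->D->R->D->L->H->refl->B->L'->G->R'->H->plug->A
Char 6 ('C'): step: R->5, L=3; C->plug->C->R->C->L->A->refl->D->L'->A->R'->D->plug->D
Char 7 ('H'): step: R->6, L=3; H->plug->A->R->A->L->D->refl->A->L'->C->R'->E->plug->E
Char 8 ('F'): step: R->7, L=3; F->plug->F->R->C->L->A->refl->D->L'->A->R'->A->plug->H
Char 9 ('C'): step: R->0, L->4 (L advanced); C->plug->C->R->A->L->D->refl->A->L'->F->R'->A->plug->H
Char 10 ('B'): step: R->1, L=4; B->plug->B->R->H->L->C->refl->E->L'->G->R'->G->plug->G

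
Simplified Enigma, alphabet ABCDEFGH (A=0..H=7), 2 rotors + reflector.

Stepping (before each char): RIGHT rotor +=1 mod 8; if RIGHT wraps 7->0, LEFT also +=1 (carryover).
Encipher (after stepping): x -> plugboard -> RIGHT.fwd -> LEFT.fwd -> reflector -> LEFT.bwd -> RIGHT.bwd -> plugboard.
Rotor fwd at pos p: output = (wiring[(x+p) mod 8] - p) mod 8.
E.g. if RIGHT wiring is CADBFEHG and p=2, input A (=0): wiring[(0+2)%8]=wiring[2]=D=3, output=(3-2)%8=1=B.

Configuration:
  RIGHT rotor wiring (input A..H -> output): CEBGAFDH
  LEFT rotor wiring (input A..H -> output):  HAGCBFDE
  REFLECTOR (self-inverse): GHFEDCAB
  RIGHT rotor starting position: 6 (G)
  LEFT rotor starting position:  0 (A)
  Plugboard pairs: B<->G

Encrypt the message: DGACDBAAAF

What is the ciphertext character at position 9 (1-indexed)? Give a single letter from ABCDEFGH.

Char 1 ('D'): step: R->7, L=0; D->plug->D->R->C->L->G->refl->A->L'->B->R'->F->plug->F
Char 2 ('G'): step: R->0, L->1 (L advanced); G->plug->B->R->E->L->E->refl->D->L'->G->R'->D->plug->D
Char 3 ('A'): step: R->1, L=1; A->plug->A->R->D->L->A->refl->G->L'->H->R'->D->plug->D
Char 4 ('C'): step: R->2, L=1; C->plug->C->R->G->L->D->refl->E->L'->E->R'->B->plug->G
Char 5 ('D'): step: R->3, L=1; D->plug->D->R->A->L->H->refl->B->L'->C->R'->C->plug->C
Char 6 ('B'): step: R->4, L=1; B->plug->G->R->F->L->C->refl->F->L'->B->R'->B->plug->G
Char 7 ('A'): step: R->5, L=1; A->plug->A->R->A->L->H->refl->B->L'->C->R'->C->plug->C
Char 8 ('A'): step: R->6, L=1; A->plug->A->R->F->L->C->refl->F->L'->B->R'->B->plug->G
Char 9 ('A'): step: R->7, L=1; A->plug->A->R->A->L->H->refl->B->L'->C->R'->D->plug->D

D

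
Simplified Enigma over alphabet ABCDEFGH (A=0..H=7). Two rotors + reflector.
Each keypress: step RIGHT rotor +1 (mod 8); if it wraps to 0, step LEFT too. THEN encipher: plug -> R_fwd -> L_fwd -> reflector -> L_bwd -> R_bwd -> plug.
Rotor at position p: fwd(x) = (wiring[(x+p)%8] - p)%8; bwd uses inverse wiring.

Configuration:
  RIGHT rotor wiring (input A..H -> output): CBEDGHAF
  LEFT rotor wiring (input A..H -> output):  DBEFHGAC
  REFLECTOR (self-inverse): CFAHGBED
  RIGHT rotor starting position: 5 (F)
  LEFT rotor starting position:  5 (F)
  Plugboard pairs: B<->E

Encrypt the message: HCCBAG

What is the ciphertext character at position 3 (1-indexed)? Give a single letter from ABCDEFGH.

Char 1 ('H'): step: R->6, L=5; H->plug->H->R->B->L->D->refl->H->L'->F->R'->F->plug->F
Char 2 ('C'): step: R->7, L=5; C->plug->C->R->C->L->F->refl->B->L'->A->R'->G->plug->G
Char 3 ('C'): step: R->0, L->6 (L advanced); C->plug->C->R->E->L->G->refl->E->L'->B->R'->B->plug->E

E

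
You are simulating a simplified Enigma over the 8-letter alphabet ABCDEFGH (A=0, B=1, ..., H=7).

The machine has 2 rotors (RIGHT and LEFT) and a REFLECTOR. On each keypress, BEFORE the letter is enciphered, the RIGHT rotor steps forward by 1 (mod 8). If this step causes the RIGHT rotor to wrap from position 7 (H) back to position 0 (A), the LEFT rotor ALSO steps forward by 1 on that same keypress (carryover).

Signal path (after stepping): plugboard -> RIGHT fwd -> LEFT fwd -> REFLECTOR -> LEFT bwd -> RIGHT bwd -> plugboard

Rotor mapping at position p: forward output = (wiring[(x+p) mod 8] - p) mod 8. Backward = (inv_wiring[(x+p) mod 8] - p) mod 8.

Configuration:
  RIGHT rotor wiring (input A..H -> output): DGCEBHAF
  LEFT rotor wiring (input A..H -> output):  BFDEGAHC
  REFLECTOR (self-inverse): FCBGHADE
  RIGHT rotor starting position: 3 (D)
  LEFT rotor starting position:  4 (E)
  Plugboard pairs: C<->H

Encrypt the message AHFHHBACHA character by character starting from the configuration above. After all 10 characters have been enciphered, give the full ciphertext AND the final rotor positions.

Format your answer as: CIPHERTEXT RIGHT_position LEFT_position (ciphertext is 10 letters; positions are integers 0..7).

Answer: CFCBDFDAFC 5 5

Derivation:
Char 1 ('A'): step: R->4, L=4; A->plug->A->R->F->L->B->refl->C->L'->A->R'->H->plug->C
Char 2 ('H'): step: R->5, L=4; H->plug->C->R->A->L->C->refl->B->L'->F->R'->F->plug->F
Char 3 ('F'): step: R->6, L=4; F->plug->F->R->G->L->H->refl->E->L'->B->R'->H->plug->C
Char 4 ('H'): step: R->7, L=4; H->plug->C->R->H->L->A->refl->F->L'->E->R'->B->plug->B
Char 5 ('H'): step: R->0, L->5 (L advanced); H->plug->C->R->C->L->F->refl->A->L'->E->R'->D->plug->D
Char 6 ('B'): step: R->1, L=5; B->plug->B->R->B->L->C->refl->B->L'->H->R'->F->plug->F
Char 7 ('A'): step: R->2, L=5; A->plug->A->R->A->L->D->refl->G->L'->F->R'->D->plug->D
Char 8 ('C'): step: R->3, L=5; C->plug->H->R->H->L->B->refl->C->L'->B->R'->A->plug->A
Char 9 ('H'): step: R->4, L=5; H->plug->C->R->E->L->A->refl->F->L'->C->R'->F->plug->F
Char 10 ('A'): step: R->5, L=5; A->plug->A->R->C->L->F->refl->A->L'->E->R'->H->plug->C
Final: ciphertext=CFCBDFDAFC, RIGHT=5, LEFT=5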